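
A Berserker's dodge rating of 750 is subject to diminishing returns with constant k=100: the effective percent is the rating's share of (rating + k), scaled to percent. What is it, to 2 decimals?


effective% = rating / (rating + k) * 100
= 750 / (750 + 100) * 100
= 750 / 850 * 100
= 0.882353 * 100
= 88.24%

88.24%


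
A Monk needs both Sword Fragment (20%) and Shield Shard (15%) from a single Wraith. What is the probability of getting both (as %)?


For independent events, P(both) = P(A) * P(B)
= 20% * 15%
= 300 / 100 %
= 3.0%

3.0%


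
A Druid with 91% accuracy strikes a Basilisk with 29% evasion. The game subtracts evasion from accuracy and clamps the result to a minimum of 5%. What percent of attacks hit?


accuracy - evasion = 91 - 29 = 62
Apply floor: max(62, 5) = 62
Hit chance = 62%

62%


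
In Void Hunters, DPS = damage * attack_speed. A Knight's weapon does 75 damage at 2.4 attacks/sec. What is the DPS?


DPS = damage * attack_speed
= 75 * 2.4
= 180.0

180.0 DPS


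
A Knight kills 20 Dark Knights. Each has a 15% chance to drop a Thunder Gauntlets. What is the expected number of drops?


Expected drops = kills * (drop_rate / 100)
= 20 * (15 / 100)
= 20 * 0.15
= 3.0

3.0 drops


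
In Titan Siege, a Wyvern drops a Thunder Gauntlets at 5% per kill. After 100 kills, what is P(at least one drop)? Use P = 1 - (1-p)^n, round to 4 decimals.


P(at least one) = 1 - P(none) = 1 - (1-p)^n
p = 5/100 = 0.05
1 - p = 0.95
(1 - p)^100 = 0.95^100 = 0.005921
P(at least one) = 1 - 0.005921 = 0.9941

0.9941


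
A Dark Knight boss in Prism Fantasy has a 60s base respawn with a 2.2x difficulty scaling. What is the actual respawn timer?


Respawn time = base * multiplier
= 60 * 2.2
= 132.0 seconds

132.0 seconds


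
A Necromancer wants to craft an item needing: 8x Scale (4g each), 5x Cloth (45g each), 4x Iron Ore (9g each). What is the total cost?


Cost breakdown:
  Scale: 8 * 4 = 32
  Cloth: 5 * 45 = 225
  Iron Ore: 4 * 9 = 36
Total = 32 + 225 + 36 = 293

293 gold


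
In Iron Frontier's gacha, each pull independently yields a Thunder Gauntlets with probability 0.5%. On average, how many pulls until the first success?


Expected pulls for a geometric distribution = 1/p = 100 / rate%
= 100 / 0.5
= 200.0

200.0 pulls


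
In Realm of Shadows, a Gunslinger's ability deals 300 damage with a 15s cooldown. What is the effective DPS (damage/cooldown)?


DPS = damage / cooldown
= 300 / 15
= 20.00

20.00 DPS


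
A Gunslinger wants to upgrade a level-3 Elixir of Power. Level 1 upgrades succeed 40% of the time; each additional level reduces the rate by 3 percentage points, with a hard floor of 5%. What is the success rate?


raw_rate = 40 - 3 * (3 - 1)
= 40 - 3 * 2
= 40 - 6
= 34
Apply floor: max(34, 5) = 34%

34%


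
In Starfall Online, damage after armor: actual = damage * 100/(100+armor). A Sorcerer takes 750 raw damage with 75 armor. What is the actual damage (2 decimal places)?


actual = 750 * 100 / (100 + 75)
= 750 * 100 / 175
= 75000 / 175
= 428.57

428.57 damage


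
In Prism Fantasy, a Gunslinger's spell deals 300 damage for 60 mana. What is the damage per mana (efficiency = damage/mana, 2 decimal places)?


Efficiency = damage / mana
= 300 / 60
= 5.00

5.00 dmg/mana


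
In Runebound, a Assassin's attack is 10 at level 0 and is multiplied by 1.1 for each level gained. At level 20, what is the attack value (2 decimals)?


value = base * growth^level
= 10 * 1.1^20
= 10 * 6.7274999
= 67.27

67.27 attack


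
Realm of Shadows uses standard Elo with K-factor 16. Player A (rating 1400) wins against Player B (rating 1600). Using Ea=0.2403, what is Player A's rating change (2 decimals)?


Elo update: delta = K * (S - Ea), where S = 1 (wins)
S - Ea = 1 - 0.2403 = 0.7597
Rating change = 16 * 0.7597
= 12.16

12.16 rating points


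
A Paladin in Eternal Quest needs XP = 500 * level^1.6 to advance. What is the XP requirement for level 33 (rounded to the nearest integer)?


XP = 500 * level^1.6
Substitute level = 33:
XP = 500 * 33^1.6
= 500 * 268.9195
= 134460

134460 XP


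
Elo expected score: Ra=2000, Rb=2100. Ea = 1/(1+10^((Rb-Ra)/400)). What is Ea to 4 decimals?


Elo expected score: Ea = 1/(1 + 10^((Rb-Ra)/400))
Rb - Ra = 2100 - 2000 = 100
(Rb-Ra)/400 = 100/400 = 0.25
10^0.25 = 1.778279
Ea = 1/(1 + 1.778279) = 1/2.778279 = 0.3599

0.3599


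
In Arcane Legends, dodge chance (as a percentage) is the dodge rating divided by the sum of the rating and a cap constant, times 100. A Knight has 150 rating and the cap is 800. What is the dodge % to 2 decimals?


dodge% = 150 / (150 + 800) * 100
= 150 / 950 * 100
= 0.157895 * 100
= 15.79%

15.79%


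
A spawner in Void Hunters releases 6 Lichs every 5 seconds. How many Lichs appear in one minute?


Spawns per minute = count * (60 / interval)
= 6 * (60 / 5)
= 6 * 12.0
= 72.0

72.0 per minute


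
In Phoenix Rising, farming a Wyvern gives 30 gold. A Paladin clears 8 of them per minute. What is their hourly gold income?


Gold per minute = 30 * 8 = 240
Gold per hour = 240 * 60 = 14400

14400 gold/hour


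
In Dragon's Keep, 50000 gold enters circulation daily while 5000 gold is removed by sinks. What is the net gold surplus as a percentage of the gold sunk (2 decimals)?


Net gold = 50000 - 5000 = 45000
Inflation rate = net / sunk * 100 = 45000 / 5000 * 100
= 9.0 * 100
= 900.00%

900.00%


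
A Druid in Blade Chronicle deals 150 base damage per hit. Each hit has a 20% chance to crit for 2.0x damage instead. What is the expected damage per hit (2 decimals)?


E[dmg] = base * (1 + crit_chance * (crit_mult - 1))
cc as decimal = 20/100 = 0.2
cm - 1 = 2.0 - 1 = 1.0
Bonus factor = 0.2 * 1.0 = 0.2
Total multiplier = 1 + 0.2 = 1.2
Expected damage = 150 * 1.2 = 180.00

180.00 damage


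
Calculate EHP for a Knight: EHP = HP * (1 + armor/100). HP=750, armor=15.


EHP = 750 * (1 + 15/100)
= 750 * (1 + 0.15)
= 750 * 1.15
= 862.5

862.5 EHP


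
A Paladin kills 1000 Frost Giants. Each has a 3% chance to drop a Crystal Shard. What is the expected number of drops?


Expected drops = kills * (drop_rate / 100)
= 1000 * (3 / 100)
= 1000 * 0.03
= 30.0

30.0 drops


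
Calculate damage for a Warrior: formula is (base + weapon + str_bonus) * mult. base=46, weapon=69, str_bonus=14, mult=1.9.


Sum base + weapon + str = 46 + 69 + 14 = 129
Multiply by 1.9:
129 * 1.9 = 245.1

245.1 damage


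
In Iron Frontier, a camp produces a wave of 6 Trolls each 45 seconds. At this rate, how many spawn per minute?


Spawns per minute = count * (60 / interval)
= 6 * (60 / 45)
= 6 * 1.3333
= 8.0

8.0 per minute


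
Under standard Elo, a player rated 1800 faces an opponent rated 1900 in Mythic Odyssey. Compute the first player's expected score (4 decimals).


Elo expected score: Ea = 1/(1 + 10^((Rb-Ra)/400))
Rb - Ra = 1900 - 1800 = 100
(Rb-Ra)/400 = 100/400 = 0.25
10^0.25 = 1.778279
Ea = 1/(1 + 1.778279) = 1/2.778279 = 0.3599

0.3599


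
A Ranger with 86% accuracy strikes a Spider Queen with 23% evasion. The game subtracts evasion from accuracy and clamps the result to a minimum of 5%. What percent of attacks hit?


accuracy - evasion = 86 - 23 = 63
Apply floor: max(63, 5) = 63
Hit chance = 63%

63%


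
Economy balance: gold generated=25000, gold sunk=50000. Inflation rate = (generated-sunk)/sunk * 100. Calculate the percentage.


Net gold = 25000 - 50000 = -25000
Inflation rate = net / sunk * 100 = -25000 / 50000 * 100
= -0.5 * 100
= -50.00%

-50.00%


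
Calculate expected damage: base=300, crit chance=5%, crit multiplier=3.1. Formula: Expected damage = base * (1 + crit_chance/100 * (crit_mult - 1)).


E[dmg] = base * (1 + crit_chance * (crit_mult - 1))
cc as decimal = 5/100 = 0.05
cm - 1 = 3.1 - 1 = 2.1
Bonus factor = 0.05 * 2.1 = 0.105
Total multiplier = 1 + 0.105 = 1.105
Expected damage = 300 * 1.105 = 331.50

331.50 damage


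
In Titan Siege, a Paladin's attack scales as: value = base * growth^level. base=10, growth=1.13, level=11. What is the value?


value = base * growth^level
= 10 * 1.13^11
= 10 * 3.835861
= 38.36

38.36 attack


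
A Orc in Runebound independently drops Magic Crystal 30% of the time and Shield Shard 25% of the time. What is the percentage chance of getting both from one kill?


For independent events, P(both) = P(A) * P(B)
= 30% * 25%
= 750 / 100 %
= 7.5%

7.5%


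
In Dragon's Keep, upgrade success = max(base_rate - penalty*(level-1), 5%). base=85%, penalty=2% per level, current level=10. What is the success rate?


raw_rate = 85 - 2 * (10 - 1)
= 85 - 2 * 9
= 85 - 18
= 67
Apply floor: max(67, 5) = 67%

67%


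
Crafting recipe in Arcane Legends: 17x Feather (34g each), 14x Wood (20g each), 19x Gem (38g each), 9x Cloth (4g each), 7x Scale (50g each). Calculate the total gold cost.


Cost breakdown:
  Feather: 17 * 34 = 578
  Wood: 14 * 20 = 280
  Gem: 19 * 38 = 722
  Cloth: 9 * 4 = 36
  Scale: 7 * 50 = 350
Total = 578 + 280 + 722 + 36 + 350 = 1966

1966 gold


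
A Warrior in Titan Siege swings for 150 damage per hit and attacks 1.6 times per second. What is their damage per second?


DPS = damage * attack_speed
= 150 * 1.6
= 240.0

240.0 DPS


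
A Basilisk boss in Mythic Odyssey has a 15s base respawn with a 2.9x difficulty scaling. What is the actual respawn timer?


Respawn time = base * multiplier
= 15 * 2.9
= 43.5 seconds

43.5 seconds


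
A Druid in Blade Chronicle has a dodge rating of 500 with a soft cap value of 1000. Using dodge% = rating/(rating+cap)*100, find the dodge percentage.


dodge% = 500 / (500 + 1000) * 100
= 500 / 1500 * 100
= 0.333333 * 100
= 33.33%

33.33%


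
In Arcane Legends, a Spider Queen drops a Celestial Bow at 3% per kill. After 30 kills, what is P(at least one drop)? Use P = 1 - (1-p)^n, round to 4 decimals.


P(at least one) = 1 - P(none) = 1 - (1-p)^n
p = 3/100 = 0.03
1 - p = 0.97
(1 - p)^30 = 0.97^30 = 0.401007
P(at least one) = 1 - 0.401007 = 0.5990

0.5990


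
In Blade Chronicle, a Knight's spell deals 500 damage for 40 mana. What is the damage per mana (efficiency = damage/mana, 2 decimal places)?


Efficiency = damage / mana
= 500 / 40
= 12.50

12.50 dmg/mana


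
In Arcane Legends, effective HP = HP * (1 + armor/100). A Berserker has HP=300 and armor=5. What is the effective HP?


EHP = 300 * (1 + 5/100)
= 300 * (1 + 0.05)
= 300 * 1.05
= 315.0

315.0 EHP


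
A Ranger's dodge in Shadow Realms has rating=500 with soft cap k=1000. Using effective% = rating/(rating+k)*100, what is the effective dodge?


effective% = rating / (rating + k) * 100
= 500 / (500 + 1000) * 100
= 500 / 1500 * 100
= 0.333333 * 100
= 33.33%

33.33%


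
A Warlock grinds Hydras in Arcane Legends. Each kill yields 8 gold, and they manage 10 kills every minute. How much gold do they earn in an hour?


Gold per minute = 8 * 10 = 80
Gold per hour = 80 * 60 = 4800

4800 gold/hour


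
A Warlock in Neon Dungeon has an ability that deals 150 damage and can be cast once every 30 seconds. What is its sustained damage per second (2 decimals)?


DPS = damage / cooldown
= 150 / 30
= 5.00

5.00 DPS


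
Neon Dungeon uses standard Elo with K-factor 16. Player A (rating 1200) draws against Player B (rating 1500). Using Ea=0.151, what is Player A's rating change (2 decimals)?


Elo update: delta = K * (S - Ea), where S = 0.5 (draws)
S - Ea = 0.5 - 0.151 = 0.349
Rating change = 16 * 0.349
= 5.58

5.58 rating points


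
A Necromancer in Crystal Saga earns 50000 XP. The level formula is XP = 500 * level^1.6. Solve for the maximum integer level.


XP = 500 * level^1.6, so level = (XP / 500)^(1/1.6)
= (50000 / 500)^(1/1.6)
= 100.0^0.625
= 17.7828
Floor: level = 17

level 17


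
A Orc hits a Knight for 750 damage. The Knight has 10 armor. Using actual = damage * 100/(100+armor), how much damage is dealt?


actual = 750 * 100 / (100 + 10)
= 750 * 100 / 110
= 75000 / 110
= 681.82

681.82 damage


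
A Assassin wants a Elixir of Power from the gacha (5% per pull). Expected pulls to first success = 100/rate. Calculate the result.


Expected pulls for a geometric distribution = 1/p = 100 / rate%
= 100 / 5
= 20.0

20.0 pulls


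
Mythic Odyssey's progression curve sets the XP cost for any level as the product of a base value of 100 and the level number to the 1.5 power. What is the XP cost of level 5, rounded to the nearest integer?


XP = 100 * level^1.5
Substitute level = 5:
XP = 100 * 5^1.5
= 100 * 11.1803
= 1118

1118 XP


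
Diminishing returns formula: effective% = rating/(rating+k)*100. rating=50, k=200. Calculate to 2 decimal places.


effective% = rating / (rating + k) * 100
= 50 / (50 + 200) * 100
= 50 / 250 * 100
= 0.2 * 100
= 20.00%

20.00%


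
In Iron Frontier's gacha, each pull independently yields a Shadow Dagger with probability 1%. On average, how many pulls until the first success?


Expected pulls for a geometric distribution = 1/p = 100 / rate%
= 100 / 1
= 100.0

100.0 pulls


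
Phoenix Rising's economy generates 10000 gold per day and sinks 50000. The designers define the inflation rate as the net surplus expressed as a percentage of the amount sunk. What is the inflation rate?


Net gold = 10000 - 50000 = -40000
Inflation rate = net / sunk * 100 = -40000 / 50000 * 100
= -0.8 * 100
= -80.00%

-80.00%


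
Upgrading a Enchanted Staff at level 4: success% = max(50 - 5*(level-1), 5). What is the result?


raw_rate = 50 - 5 * (4 - 1)
= 50 - 5 * 3
= 50 - 15
= 35
Apply floor: max(35, 5) = 35%

35%


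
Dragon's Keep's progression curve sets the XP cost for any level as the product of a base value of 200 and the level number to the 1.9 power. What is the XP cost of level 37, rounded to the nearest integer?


XP = 200 * level^1.9
Substitute level = 37:
XP = 200 * 37^1.9
= 200 * 954.0767
= 190815

190815 XP


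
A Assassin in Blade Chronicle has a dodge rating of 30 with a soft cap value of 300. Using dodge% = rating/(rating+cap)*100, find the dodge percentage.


dodge% = 30 / (30 + 300) * 100
= 30 / 330 * 100
= 0.090909 * 100
= 9.09%

9.09%


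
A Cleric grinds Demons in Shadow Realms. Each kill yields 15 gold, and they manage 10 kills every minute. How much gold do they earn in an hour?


Gold per minute = 15 * 10 = 150
Gold per hour = 150 * 60 = 9000

9000 gold/hour


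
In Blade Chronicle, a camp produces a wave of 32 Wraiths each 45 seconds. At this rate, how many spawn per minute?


Spawns per minute = count * (60 / interval)
= 32 * (60 / 45)
= 32 * 1.3333
= 42.67

42.67 per minute


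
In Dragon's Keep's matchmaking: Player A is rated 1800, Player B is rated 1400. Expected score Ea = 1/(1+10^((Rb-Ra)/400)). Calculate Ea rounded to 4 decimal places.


Elo expected score: Ea = 1/(1 + 10^((Rb-Ra)/400))
Rb - Ra = 1400 - 1800 = -400
(Rb-Ra)/400 = -400/400 = -1.0
10^-1.0 = 0.1
Ea = 1/(1 + 0.1) = 1/1.1 = 0.9091

0.9091


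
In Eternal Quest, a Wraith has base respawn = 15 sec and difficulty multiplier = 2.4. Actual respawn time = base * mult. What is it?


Respawn time = base * multiplier
= 15 * 2.4
= 36.0 seconds

36.0 seconds


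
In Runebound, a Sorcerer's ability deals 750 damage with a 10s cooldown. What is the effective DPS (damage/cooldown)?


DPS = damage / cooldown
= 750 / 10
= 75.00

75.00 DPS


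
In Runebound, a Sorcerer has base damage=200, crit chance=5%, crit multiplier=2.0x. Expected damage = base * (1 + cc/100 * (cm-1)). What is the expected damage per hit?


E[dmg] = base * (1 + crit_chance * (crit_mult - 1))
cc as decimal = 5/100 = 0.05
cm - 1 = 2.0 - 1 = 1.0
Bonus factor = 0.05 * 1.0 = 0.05
Total multiplier = 1 + 0.05 = 1.05
Expected damage = 200 * 1.05 = 210.00

210.00 damage


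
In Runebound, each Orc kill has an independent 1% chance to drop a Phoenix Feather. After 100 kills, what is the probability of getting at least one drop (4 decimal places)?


P(at least one) = 1 - P(none) = 1 - (1-p)^n
p = 1/100 = 0.01
1 - p = 0.99
(1 - p)^100 = 0.99^100 = 0.366032
P(at least one) = 1 - 0.366032 = 0.6340

0.6340


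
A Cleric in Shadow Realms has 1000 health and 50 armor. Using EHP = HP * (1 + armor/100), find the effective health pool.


EHP = 1000 * (1 + 50/100)
= 1000 * (1 + 0.5)
= 1000 * 1.5
= 1500.0

1500.0 EHP


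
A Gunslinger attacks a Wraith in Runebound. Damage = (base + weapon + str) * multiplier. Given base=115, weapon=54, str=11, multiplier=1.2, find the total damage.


Sum base + weapon + str = 115 + 54 + 11 = 180
Multiply by 1.2:
180 * 1.2 = 216.0

216.0 damage


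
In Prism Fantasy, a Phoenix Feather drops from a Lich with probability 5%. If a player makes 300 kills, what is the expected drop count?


Expected drops = kills * (drop_rate / 100)
= 300 * (5 / 100)
= 300 * 0.05
= 15.0

15.0 drops


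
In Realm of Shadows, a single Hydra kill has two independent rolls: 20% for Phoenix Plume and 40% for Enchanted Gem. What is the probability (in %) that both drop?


For independent events, P(both) = P(A) * P(B)
= 20% * 40%
= 800 / 100 %
= 8.0%

8.0%


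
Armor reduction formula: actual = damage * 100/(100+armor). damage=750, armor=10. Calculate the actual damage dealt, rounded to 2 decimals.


actual = 750 * 100 / (100 + 10)
= 750 * 100 / 110
= 75000 / 110
= 681.82

681.82 damage


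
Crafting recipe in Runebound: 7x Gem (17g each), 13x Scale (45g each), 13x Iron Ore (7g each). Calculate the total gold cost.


Cost breakdown:
  Gem: 7 * 17 = 119
  Scale: 13 * 45 = 585
  Iron Ore: 13 * 7 = 91
Total = 119 + 585 + 91 = 795

795 gold


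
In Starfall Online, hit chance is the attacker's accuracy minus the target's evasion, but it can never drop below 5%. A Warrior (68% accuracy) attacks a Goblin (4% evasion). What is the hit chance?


accuracy - evasion = 68 - 4 = 64
Apply floor: max(64, 5) = 64
Hit chance = 64%

64%


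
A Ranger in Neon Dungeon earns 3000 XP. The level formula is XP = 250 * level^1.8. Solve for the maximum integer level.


XP = 250 * level^1.8, so level = (XP / 250)^(1/1.8)
= (3000 / 250)^(1/1.8)
= 12.0^0.5556
= 3.9769
Floor: level = 3

level 3


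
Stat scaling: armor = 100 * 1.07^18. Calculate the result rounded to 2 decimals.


value = base * growth^level
= 100 * 1.07^18
= 100 * 3.379932
= 337.99

337.99 armor


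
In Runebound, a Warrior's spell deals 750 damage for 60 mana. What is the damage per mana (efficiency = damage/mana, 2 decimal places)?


Efficiency = damage / mana
= 750 / 60
= 12.50

12.50 dmg/mana


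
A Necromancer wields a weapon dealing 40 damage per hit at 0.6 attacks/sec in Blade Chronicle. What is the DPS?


DPS = damage * attack_speed
= 40 * 0.6
= 24.0

24.0 DPS


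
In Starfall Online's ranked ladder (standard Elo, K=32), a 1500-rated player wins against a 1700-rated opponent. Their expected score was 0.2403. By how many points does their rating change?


Elo update: delta = K * (S - Ea), where S = 1 (wins)
S - Ea = 1 - 0.2403 = 0.7597
Rating change = 32 * 0.7597
= 24.31

24.31 rating points


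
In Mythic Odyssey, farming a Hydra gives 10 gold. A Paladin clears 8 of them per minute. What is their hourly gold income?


Gold per minute = 10 * 8 = 80
Gold per hour = 80 * 60 = 4800

4800 gold/hour


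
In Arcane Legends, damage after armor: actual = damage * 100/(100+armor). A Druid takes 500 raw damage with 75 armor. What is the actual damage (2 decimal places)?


actual = 500 * 100 / (100 + 75)
= 500 * 100 / 175
= 50000 / 175
= 285.71

285.71 damage


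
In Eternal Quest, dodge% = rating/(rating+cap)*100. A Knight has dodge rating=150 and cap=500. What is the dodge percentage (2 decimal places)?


dodge% = 150 / (150 + 500) * 100
= 150 / 650 * 100
= 0.230769 * 100
= 23.08%

23.08%


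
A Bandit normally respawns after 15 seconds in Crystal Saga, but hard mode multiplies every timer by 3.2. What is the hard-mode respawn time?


Respawn time = base * multiplier
= 15 * 3.2
= 48.0 seconds

48.0 seconds


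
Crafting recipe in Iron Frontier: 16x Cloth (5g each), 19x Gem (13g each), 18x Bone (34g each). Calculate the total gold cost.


Cost breakdown:
  Cloth: 16 * 5 = 80
  Gem: 19 * 13 = 247
  Bone: 18 * 34 = 612
Total = 80 + 247 + 612 = 939

939 gold


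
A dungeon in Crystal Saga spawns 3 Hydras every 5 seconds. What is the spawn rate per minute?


Spawns per minute = count * (60 / interval)
= 3 * (60 / 5)
= 3 * 12.0
= 36.0

36.0 per minute


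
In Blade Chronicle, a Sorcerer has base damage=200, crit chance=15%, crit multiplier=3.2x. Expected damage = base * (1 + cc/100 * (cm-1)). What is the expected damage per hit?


E[dmg] = base * (1 + crit_chance * (crit_mult - 1))
cc as decimal = 15/100 = 0.15
cm - 1 = 3.2 - 1 = 2.2
Bonus factor = 0.15 * 2.2 = 0.33
Total multiplier = 1 + 0.33 = 1.33
Expected damage = 200 * 1.33 = 266.00

266.00 damage


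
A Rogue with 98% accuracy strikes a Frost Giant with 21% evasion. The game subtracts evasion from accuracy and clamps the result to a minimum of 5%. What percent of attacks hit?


accuracy - evasion = 98 - 21 = 77
Apply floor: max(77, 5) = 77
Hit chance = 77%

77%


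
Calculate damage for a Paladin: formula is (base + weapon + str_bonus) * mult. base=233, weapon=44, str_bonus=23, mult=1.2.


Sum base + weapon + str = 233 + 44 + 23 = 300
Multiply by 1.2:
300 * 1.2 = 360.0

360.0 damage


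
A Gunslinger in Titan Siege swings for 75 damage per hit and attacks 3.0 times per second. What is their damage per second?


DPS = damage * attack_speed
= 75 * 3.0
= 225.0

225.0 DPS


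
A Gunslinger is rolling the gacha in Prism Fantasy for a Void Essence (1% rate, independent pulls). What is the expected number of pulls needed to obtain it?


Expected pulls for a geometric distribution = 1/p = 100 / rate%
= 100 / 1
= 100.0

100.0 pulls


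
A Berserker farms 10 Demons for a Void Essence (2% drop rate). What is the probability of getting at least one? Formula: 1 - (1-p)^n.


P(at least one) = 1 - P(none) = 1 - (1-p)^n
p = 2/100 = 0.02
1 - p = 0.98
(1 - p)^10 = 0.98^10 = 0.817073
P(at least one) = 1 - 0.817073 = 0.1829

0.1829


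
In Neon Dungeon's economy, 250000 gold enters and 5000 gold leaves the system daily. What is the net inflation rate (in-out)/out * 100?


Net gold = 250000 - 5000 = 245000
Inflation rate = net / sunk * 100 = 245000 / 5000 * 100
= 49.0 * 100
= 4900.00%

4900.00%


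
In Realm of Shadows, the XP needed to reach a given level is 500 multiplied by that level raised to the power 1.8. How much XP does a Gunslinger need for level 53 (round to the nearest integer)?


XP = 500 * level^1.8
Substitute level = 53:
XP = 500 * 53^1.8
= 500 * 1269.6867
= 634843

634843 XP


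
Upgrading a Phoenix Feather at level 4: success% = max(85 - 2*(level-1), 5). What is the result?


raw_rate = 85 - 2 * (4 - 1)
= 85 - 2 * 3
= 85 - 6
= 79
Apply floor: max(79, 5) = 79%

79%


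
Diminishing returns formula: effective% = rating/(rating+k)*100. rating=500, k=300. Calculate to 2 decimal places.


effective% = rating / (rating + k) * 100
= 500 / (500 + 300) * 100
= 500 / 800 * 100
= 0.625 * 100
= 62.50%

62.50%


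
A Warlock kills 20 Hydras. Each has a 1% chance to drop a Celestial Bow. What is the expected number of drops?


Expected drops = kills * (drop_rate / 100)
= 20 * (1 / 100)
= 20 * 0.01
= 0.2

0.2 drops


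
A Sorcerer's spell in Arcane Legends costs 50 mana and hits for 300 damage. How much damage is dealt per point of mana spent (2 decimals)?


Efficiency = damage / mana
= 300 / 50
= 6.00

6.00 dmg/mana


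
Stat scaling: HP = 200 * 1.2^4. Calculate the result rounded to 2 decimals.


value = base * growth^level
= 200 * 1.2^4
= 200 * 2.0736
= 414.72

414.72 HP


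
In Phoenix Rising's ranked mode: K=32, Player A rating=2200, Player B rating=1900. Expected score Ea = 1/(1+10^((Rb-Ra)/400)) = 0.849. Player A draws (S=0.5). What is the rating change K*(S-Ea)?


Elo update: delta = K * (S - Ea), where S = 0.5 (draws)
S - Ea = 0.5 - 0.849 = -0.349
Rating change = 32 * -0.349
= -11.17

-11.17 rating points


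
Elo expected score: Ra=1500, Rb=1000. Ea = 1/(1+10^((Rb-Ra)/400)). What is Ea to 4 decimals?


Elo expected score: Ea = 1/(1 + 10^((Rb-Ra)/400))
Rb - Ra = 1000 - 1500 = -500
(Rb-Ra)/400 = -500/400 = -1.25
10^-1.25 = 0.056234
Ea = 1/(1 + 0.056234) = 1/1.056234 = 0.9468

0.9468


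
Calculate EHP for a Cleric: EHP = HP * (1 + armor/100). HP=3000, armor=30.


EHP = 3000 * (1 + 30/100)
= 3000 * (1 + 0.3)
= 3000 * 1.3
= 3900.0

3900.0 EHP


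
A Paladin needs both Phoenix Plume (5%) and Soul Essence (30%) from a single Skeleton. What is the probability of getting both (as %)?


For independent events, P(both) = P(A) * P(B)
= 5% * 30%
= 150 / 100 %
= 1.5%

1.5%


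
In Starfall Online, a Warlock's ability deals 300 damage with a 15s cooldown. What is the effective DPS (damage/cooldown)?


DPS = damage / cooldown
= 300 / 15
= 20.00

20.00 DPS


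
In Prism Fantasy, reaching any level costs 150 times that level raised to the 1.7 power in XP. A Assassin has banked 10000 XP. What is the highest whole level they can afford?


XP = 150 * level^1.7, so level = (XP / 150)^(1/1.7)
= (10000 / 150)^(1/1.7)
= 66.6667^0.5882
= 11.8274
Floor: level = 11

level 11


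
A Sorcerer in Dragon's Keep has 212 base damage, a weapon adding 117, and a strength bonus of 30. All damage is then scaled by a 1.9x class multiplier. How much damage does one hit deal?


Sum base + weapon + str = 212 + 117 + 30 = 359
Multiply by 1.9:
359 * 1.9 = 682.1

682.1 damage


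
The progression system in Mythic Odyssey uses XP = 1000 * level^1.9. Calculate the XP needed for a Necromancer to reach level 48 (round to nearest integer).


XP = 1000 * level^1.9
Substitute level = 48:
XP = 1000 * 48^1.9
= 1000 * 1564.438
= 1564438

1564438 XP


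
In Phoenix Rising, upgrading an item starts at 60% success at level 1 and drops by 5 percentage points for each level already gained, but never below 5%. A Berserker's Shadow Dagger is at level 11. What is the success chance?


raw_rate = 60 - 5 * (11 - 1)
= 60 - 5 * 10
= 60 - 50
= 10
Apply floor: max(10, 5) = 10%

10%


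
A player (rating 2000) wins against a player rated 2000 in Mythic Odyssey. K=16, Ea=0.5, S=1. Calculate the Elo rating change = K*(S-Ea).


Elo update: delta = K * (S - Ea), where S = 1 (wins)
S - Ea = 1 - 0.5 = 0.5
Rating change = 16 * 0.5
= 8.00

8.00 rating points


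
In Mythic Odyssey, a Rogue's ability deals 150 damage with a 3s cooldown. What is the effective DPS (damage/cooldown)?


DPS = damage / cooldown
= 150 / 3
= 50.00

50.00 DPS


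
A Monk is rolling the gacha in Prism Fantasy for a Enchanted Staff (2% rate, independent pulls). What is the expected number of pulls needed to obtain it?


Expected pulls for a geometric distribution = 1/p = 100 / rate%
= 100 / 2
= 50.0

50.0 pulls


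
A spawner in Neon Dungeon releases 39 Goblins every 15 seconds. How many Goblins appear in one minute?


Spawns per minute = count * (60 / interval)
= 39 * (60 / 15)
= 39 * 4.0
= 156.0

156.0 per minute


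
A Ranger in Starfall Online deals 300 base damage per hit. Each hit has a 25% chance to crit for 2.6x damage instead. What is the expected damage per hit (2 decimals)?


E[dmg] = base * (1 + crit_chance * (crit_mult - 1))
cc as decimal = 25/100 = 0.25
cm - 1 = 2.6 - 1 = 1.6
Bonus factor = 0.25 * 1.6 = 0.4
Total multiplier = 1 + 0.4 = 1.4
Expected damage = 300 * 1.4 = 420.00

420.00 damage


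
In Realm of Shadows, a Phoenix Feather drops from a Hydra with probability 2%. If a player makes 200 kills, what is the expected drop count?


Expected drops = kills * (drop_rate / 100)
= 200 * (2 / 100)
= 200 * 0.02
= 4.0

4.0 drops


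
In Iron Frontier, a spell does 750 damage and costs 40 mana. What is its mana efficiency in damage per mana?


Efficiency = damage / mana
= 750 / 40
= 18.75

18.75 dmg/mana


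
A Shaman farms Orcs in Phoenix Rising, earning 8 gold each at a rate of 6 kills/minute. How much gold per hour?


Gold per minute = 8 * 6 = 48
Gold per hour = 48 * 60 = 2880

2880 gold/hour


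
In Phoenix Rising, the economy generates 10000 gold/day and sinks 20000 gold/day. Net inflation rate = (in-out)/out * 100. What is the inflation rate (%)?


Net gold = 10000 - 20000 = -10000
Inflation rate = net / sunk * 100 = -10000 / 20000 * 100
= -0.5 * 100
= -50.00%

-50.00%


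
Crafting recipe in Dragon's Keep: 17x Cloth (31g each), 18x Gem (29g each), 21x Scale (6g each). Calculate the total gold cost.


Cost breakdown:
  Cloth: 17 * 31 = 527
  Gem: 18 * 29 = 522
  Scale: 21 * 6 = 126
Total = 527 + 522 + 126 = 1175

1175 gold


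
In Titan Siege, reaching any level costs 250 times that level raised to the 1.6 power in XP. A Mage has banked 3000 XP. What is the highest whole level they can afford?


XP = 250 * level^1.6, so level = (XP / 250)^(1/1.6)
= (3000 / 250)^(1/1.6)
= 12.0^0.625
= 4.7259
Floor: level = 4

level 4


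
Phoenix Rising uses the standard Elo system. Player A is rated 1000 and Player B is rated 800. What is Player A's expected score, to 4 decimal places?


Elo expected score: Ea = 1/(1 + 10^((Rb-Ra)/400))
Rb - Ra = 800 - 1000 = -200
(Rb-Ra)/400 = -200/400 = -0.5
10^-0.5 = 0.316228
Ea = 1/(1 + 0.316228) = 1/1.316228 = 0.7597

0.7597


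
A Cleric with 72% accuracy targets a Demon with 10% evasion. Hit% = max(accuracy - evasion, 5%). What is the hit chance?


accuracy - evasion = 72 - 10 = 62
Apply floor: max(62, 5) = 62
Hit chance = 62%

62%


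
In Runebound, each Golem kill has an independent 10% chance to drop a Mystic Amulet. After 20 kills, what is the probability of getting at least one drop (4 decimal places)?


P(at least one) = 1 - P(none) = 1 - (1-p)^n
p = 10/100 = 0.1
1 - p = 0.9
(1 - p)^20 = 0.9^20 = 0.121577
P(at least one) = 1 - 0.121577 = 0.8784

0.8784


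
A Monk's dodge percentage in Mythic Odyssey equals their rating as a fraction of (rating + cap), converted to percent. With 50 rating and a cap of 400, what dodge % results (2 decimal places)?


dodge% = 50 / (50 + 400) * 100
= 50 / 450 * 100
= 0.111111 * 100
= 11.11%

11.11%


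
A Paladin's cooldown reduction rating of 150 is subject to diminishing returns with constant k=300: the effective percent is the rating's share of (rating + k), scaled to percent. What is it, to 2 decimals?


effective% = rating / (rating + k) * 100
= 150 / (150 + 300) * 100
= 150 / 450 * 100
= 0.333333 * 100
= 33.33%

33.33%


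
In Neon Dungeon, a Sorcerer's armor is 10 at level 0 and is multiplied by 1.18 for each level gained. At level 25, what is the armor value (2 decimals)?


value = base * growth^level
= 10 * 1.18^25
= 10 * 62.668627
= 626.69

626.69 armor


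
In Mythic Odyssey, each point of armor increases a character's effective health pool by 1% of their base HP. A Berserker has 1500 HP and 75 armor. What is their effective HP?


EHP = 1500 * (1 + 75/100)
= 1500 * (1 + 0.75)
= 1500 * 1.75
= 2625.0

2625.0 EHP


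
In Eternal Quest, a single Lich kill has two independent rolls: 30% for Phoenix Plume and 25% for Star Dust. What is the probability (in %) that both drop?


For independent events, P(both) = P(A) * P(B)
= 30% * 25%
= 750 / 100 %
= 7.5%

7.5%


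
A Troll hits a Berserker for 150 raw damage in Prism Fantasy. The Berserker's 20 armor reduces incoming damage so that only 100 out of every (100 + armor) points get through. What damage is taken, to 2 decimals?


actual = 150 * 100 / (100 + 20)
= 150 * 100 / 120
= 15000 / 120
= 125.00

125.00 damage


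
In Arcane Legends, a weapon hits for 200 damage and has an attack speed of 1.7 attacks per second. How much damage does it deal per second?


DPS = damage * attack_speed
= 200 * 1.7
= 340.0

340.0 DPS


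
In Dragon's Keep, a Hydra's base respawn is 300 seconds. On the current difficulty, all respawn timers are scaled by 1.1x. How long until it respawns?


Respawn time = base * multiplier
= 300 * 1.1
= 330.0 seconds

330.0 seconds


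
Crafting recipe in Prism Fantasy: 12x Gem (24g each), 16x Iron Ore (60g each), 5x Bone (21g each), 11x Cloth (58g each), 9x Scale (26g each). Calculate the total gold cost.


Cost breakdown:
  Gem: 12 * 24 = 288
  Iron Ore: 16 * 60 = 960
  Bone: 5 * 21 = 105
  Cloth: 11 * 58 = 638
  Scale: 9 * 26 = 234
Total = 288 + 960 + 105 + 638 + 234 = 2225

2225 gold


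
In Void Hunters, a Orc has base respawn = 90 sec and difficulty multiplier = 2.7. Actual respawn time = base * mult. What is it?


Respawn time = base * multiplier
= 90 * 2.7
= 243.0 seconds

243.0 seconds


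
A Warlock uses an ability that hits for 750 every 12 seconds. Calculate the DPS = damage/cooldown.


DPS = damage / cooldown
= 750 / 12
= 62.50

62.50 DPS


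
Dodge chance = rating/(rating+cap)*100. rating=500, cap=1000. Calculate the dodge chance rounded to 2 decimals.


dodge% = 500 / (500 + 1000) * 100
= 500 / 1500 * 100
= 0.333333 * 100
= 33.33%

33.33%


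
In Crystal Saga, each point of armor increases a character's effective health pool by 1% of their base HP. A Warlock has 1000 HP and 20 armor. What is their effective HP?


EHP = 1000 * (1 + 20/100)
= 1000 * (1 + 0.2)
= 1000 * 1.2
= 1200.0

1200.0 EHP


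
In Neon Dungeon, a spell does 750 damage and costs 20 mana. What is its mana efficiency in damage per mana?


Efficiency = damage / mana
= 750 / 20
= 37.50

37.50 dmg/mana


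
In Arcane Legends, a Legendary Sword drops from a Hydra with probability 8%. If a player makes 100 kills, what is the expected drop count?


Expected drops = kills * (drop_rate / 100)
= 100 * (8 / 100)
= 100 * 0.08
= 8.0

8.0 drops


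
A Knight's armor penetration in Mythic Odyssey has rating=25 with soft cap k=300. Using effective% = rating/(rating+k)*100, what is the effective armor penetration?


effective% = rating / (rating + k) * 100
= 25 / (25 + 300) * 100
= 25 / 325 * 100
= 0.076923 * 100
= 7.69%

7.69%


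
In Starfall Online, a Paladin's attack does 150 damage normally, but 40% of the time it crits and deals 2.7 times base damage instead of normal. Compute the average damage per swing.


E[dmg] = base * (1 + crit_chance * (crit_mult - 1))
cc as decimal = 40/100 = 0.4
cm - 1 = 2.7 - 1 = 1.7
Bonus factor = 0.4 * 1.7 = 0.68
Total multiplier = 1 + 0.68 = 1.68
Expected damage = 150 * 1.68 = 252.00

252.00 damage


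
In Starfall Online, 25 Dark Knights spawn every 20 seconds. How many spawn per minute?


Spawns per minute = count * (60 / interval)
= 25 * (60 / 20)
= 25 * 3.0
= 75.0

75.0 per minute


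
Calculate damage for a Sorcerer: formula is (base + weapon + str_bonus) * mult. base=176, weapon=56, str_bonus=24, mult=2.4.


Sum base + weapon + str = 176 + 56 + 24 = 256
Multiply by 2.4:
256 * 2.4 = 614.4

614.4 damage


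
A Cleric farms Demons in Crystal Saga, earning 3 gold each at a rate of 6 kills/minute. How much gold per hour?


Gold per minute = 3 * 6 = 18
Gold per hour = 18 * 60 = 1080

1080 gold/hour


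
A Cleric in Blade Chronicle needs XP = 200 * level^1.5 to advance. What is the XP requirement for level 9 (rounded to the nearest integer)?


XP = 200 * level^1.5
Substitute level = 9:
XP = 200 * 9^1.5
= 200 * 27.0
= 5400

5400 XP


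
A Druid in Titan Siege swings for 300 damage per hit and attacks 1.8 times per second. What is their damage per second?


DPS = damage * attack_speed
= 300 * 1.8
= 540.0

540.0 DPS


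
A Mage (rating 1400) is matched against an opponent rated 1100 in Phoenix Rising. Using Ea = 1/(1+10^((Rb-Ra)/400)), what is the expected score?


Elo expected score: Ea = 1/(1 + 10^((Rb-Ra)/400))
Rb - Ra = 1100 - 1400 = -300
(Rb-Ra)/400 = -300/400 = -0.75
10^-0.75 = 0.177828
Ea = 1/(1 + 0.177828) = 1/1.177828 = 0.8490

0.8490


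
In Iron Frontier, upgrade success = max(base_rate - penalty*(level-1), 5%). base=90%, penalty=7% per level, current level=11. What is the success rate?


raw_rate = 90 - 7 * (11 - 1)
= 90 - 7 * 10
= 90 - 70
= 20
Apply floor: max(20, 5) = 20%

20%


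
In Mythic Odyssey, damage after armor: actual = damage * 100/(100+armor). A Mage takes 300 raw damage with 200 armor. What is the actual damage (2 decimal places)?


actual = 300 * 100 / (100 + 200)
= 300 * 100 / 300
= 30000 / 300
= 100.00

100.00 damage


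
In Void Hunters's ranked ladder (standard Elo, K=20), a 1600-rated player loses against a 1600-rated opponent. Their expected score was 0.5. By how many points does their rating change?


Elo update: delta = K * (S - Ea), where S = 0 (loses)
S - Ea = 0 - 0.5 = -0.5
Rating change = 20 * -0.5
= -10.00

-10.00 rating points


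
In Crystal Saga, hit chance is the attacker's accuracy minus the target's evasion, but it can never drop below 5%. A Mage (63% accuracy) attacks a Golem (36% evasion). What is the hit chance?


accuracy - evasion = 63 - 36 = 27
Apply floor: max(27, 5) = 27
Hit chance = 27%

27%


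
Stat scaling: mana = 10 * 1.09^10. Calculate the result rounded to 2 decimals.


value = base * growth^level
= 10 * 1.09^10
= 10 * 2.367364
= 23.67

23.67 mana


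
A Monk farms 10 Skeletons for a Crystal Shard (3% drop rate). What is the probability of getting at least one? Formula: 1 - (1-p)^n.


P(at least one) = 1 - P(none) = 1 - (1-p)^n
p = 3/100 = 0.03
1 - p = 0.97
(1 - p)^10 = 0.97^10 = 0.737424
P(at least one) = 1 - 0.737424 = 0.2626

0.2626


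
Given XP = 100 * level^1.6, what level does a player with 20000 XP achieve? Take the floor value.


XP = 100 * level^1.6, so level = (XP / 100)^(1/1.6)
= (20000 / 100)^(1/1.6)
= 200.0^0.625
= 27.4248
Floor: level = 27

level 27


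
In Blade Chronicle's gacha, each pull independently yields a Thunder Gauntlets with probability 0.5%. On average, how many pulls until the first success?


Expected pulls for a geometric distribution = 1/p = 100 / rate%
= 100 / 0.5
= 200.0

200.0 pulls


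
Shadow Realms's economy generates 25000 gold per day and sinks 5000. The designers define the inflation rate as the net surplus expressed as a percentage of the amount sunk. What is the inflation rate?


Net gold = 25000 - 5000 = 20000
Inflation rate = net / sunk * 100 = 20000 / 5000 * 100
= 4.0 * 100
= 400.00%

400.00%


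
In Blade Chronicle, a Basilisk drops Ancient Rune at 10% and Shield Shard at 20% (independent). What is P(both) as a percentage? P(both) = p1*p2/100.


For independent events, P(both) = P(A) * P(B)
= 10% * 20%
= 200 / 100 %
= 2.0%

2.0%


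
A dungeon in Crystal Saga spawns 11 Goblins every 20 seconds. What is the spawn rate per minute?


Spawns per minute = count * (60 / interval)
= 11 * (60 / 20)
= 11 * 3.0
= 33.0

33.0 per minute


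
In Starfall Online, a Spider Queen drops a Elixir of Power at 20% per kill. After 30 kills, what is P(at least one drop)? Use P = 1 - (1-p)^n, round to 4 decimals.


P(at least one) = 1 - P(none) = 1 - (1-p)^n
p = 20/100 = 0.2
1 - p = 0.8
(1 - p)^30 = 0.8^30 = 0.001238
P(at least one) = 1 - 0.001238 = 0.9988

0.9988


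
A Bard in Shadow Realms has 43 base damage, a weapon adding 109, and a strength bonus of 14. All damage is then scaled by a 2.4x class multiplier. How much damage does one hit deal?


Sum base + weapon + str = 43 + 109 + 14 = 166
Multiply by 2.4:
166 * 2.4 = 398.4

398.4 damage


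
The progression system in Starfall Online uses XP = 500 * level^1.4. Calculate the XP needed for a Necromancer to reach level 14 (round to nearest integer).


XP = 500 * level^1.4
Substitute level = 14:
XP = 500 * 14^1.4
= 500 * 40.2327
= 20116

20116 XP


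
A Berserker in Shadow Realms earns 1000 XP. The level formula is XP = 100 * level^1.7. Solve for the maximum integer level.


XP = 100 * level^1.7, so level = (XP / 100)^(1/1.7)
= (1000 / 100)^(1/1.7)
= 10.0^0.5882
= 3.8747
Floor: level = 3

level 3
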